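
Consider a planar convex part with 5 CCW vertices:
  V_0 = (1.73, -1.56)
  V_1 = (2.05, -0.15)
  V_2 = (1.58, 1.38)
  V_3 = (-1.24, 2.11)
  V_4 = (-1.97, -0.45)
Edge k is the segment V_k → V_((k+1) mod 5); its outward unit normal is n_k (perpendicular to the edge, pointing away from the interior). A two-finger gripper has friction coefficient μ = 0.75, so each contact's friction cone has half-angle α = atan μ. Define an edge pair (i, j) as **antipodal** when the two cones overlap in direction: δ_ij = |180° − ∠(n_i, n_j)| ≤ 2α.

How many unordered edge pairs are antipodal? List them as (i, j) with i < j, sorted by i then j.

count = 4; pairs: (0,3), (1,3), (1,4), (2,4)

α = atan 0.75 = 36.87°;  2α = 73.74°
n_0 = (+0.9752, -0.2213)
n_1 = (+0.9559, +0.2936)
n_2 = (+0.2506, +0.9681)
n_3 = (-0.9617, +0.2742)
n_4 = (-0.2873, -0.9578)
  (0,1): δ = 150.14°  ·
  (0,2): δ = 91.73°  ·
  (0,3): δ = 3.13°  ✓
  (0,4): δ = 86.09°  ·
  (1,2): δ = 121.59°  ·
  (1,3): δ = 32.99°  ✓
  (1,4): δ = 56.22°  ✓
  (2,3): δ = 91.40°  ·
  (2,4): δ = 2.19°  ✓
  (3,4): δ = 90.78°  ·
antipodal pairs: 4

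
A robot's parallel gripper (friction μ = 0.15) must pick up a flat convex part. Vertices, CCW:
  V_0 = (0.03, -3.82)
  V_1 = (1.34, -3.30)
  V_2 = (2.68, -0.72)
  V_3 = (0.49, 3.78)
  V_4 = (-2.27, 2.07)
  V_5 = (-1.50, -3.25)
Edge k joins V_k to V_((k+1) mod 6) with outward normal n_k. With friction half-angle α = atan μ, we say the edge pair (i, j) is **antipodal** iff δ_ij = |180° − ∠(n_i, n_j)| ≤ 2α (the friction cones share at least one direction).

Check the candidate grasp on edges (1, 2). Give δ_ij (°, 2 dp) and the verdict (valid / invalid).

δ = 126.60°, invalid

α = atan 0.15 = 8.53°;  2α = 17.06°
edge 1: e_1 = (+1.34, +2.58);  n_1 = (+0.8874, -0.4609)
edge 2: e_2 = (-2.19, +4.50);  n_2 = (+0.8992, +0.4376)
∠(n_1, n_2) = 53.40°
δ = |180° − 53.40°| = 126.60°
126.60° > 2α = 17.06°  →  invalid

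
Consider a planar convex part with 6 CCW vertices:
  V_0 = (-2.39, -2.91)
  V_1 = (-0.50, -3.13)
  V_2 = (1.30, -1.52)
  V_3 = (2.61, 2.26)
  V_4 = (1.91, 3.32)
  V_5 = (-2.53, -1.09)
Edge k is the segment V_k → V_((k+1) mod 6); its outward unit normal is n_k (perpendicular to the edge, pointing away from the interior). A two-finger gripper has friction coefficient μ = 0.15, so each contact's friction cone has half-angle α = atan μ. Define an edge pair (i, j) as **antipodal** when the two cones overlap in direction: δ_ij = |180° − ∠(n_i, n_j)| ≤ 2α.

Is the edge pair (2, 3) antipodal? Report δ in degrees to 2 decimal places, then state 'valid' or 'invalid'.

δ = 127.45°, invalid

α = atan 0.15 = 8.53°;  2α = 17.06°
edge 2: e_2 = (+1.31, +3.78);  n_2 = (+0.9449, -0.3275)
edge 3: e_3 = (-0.70, +1.06);  n_3 = (+0.8345, +0.5511)
∠(n_2, n_3) = 52.55°
δ = |180° − 52.55°| = 127.45°
127.45° > 2α = 17.06°  →  invalid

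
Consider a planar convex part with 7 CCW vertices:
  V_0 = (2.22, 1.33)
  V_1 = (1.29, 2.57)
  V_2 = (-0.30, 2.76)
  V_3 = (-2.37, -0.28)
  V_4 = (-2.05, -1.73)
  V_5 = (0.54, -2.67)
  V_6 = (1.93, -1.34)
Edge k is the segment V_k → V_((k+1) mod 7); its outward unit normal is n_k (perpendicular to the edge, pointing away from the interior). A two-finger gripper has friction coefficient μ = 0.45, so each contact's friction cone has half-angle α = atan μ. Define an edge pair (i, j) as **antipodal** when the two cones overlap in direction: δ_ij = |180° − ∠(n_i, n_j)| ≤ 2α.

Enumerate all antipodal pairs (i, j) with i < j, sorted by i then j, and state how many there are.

count = 6; pairs: (0,3), (0,4), (1,4), (2,5), (2,6), (3,6)

α = atan 0.45 = 24.23°;  2α = 48.46°
n_0 = (+0.8000, +0.6000)
n_1 = (+0.1187, +0.9929)
n_2 = (-0.8266, +0.5628)
n_3 = (-0.9765, -0.2155)
n_4 = (-0.3412, -0.9400)
n_5 = (+0.6913, -0.7225)
n_6 = (+0.9942, -0.1080)
  (0,1): δ = 133.68°  ·
  (0,2): δ = 71.12°  ·
  (0,3): δ = 24.42°  ✓
  (0,4): δ = 33.18°  ✓
  (0,5): δ = 96.87°  ·
  (0,6): δ = 136.93°  ·
  (1,2): δ = 117.44°  ·
  (1,3): δ = 70.74°  ·
  (1,4): δ = 13.13°  ✓
  (1,5): δ = 50.55°  ·
  (1,6): δ = 90.62°  ·
  (2,3): δ = 133.30°  ·
  (2,4): δ = 75.70°  ·
  (2,5): δ = 12.01°  ✓
  (2,6): δ = 28.05°  ✓
  (3,4): δ = 122.39°  ·
  (3,5): δ = 58.71°  ·
  (3,6): δ = 18.64°  ✓
  (4,5): δ = 116.32°  ·
  (4,6): δ = 76.25°  ·
  (5,6): δ = 139.94°  ·
antipodal pairs: 6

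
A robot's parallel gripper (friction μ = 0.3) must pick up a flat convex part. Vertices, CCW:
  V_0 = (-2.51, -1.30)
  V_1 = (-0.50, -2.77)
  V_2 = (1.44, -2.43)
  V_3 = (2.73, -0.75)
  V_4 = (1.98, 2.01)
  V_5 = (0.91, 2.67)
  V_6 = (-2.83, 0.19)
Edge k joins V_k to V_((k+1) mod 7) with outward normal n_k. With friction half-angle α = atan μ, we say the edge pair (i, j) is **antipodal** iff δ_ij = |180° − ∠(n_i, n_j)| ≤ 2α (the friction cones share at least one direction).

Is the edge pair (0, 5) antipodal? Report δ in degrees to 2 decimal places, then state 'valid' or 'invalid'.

δ = 69.73°, invalid

α = atan 0.3 = 16.70°;  2α = 33.40°
edge 0: e_0 = (+2.01, -1.47);  n_0 = (-0.5903, -0.8072)
edge 5: e_5 = (-3.74, -2.48);  n_5 = (-0.5526, +0.8334)
∠(n_0, n_5) = 110.27°
δ = |180° − 110.27°| = 69.73°
69.73° > 2α = 33.40°  →  invalid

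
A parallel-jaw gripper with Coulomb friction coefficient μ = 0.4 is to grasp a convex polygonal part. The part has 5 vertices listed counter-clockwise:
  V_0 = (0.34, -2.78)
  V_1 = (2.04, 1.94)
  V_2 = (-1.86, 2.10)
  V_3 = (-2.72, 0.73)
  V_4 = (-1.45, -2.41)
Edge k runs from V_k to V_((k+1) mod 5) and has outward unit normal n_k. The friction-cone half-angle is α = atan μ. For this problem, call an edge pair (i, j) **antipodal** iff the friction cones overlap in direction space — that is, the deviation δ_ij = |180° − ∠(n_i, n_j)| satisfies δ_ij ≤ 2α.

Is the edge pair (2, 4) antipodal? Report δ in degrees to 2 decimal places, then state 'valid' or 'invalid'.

δ = 69.56°, invalid

α = atan 0.4 = 21.80°;  2α = 43.60°
edge 2: e_2 = (-0.86, -1.37);  n_2 = (-0.8470, +0.5317)
edge 4: e_4 = (+1.79, -0.37);  n_4 = (-0.2024, -0.9793)
∠(n_2, n_4) = 110.44°
δ = |180° − 110.44°| = 69.56°
69.56° > 2α = 43.60°  →  invalid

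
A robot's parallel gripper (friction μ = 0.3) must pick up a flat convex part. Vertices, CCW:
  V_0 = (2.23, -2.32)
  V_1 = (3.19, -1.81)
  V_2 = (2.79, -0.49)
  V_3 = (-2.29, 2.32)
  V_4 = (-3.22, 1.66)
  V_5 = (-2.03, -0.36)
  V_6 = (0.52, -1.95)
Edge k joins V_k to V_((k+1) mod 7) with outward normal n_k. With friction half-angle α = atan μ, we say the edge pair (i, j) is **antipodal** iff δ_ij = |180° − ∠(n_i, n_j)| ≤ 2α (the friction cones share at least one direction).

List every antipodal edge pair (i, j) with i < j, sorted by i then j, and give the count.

α = atan 0.3 = 16.70°;  2α = 33.40°
n_0 = (+0.4692, -0.8831)
n_1 = (+0.9570, +0.2900)
n_2 = (+0.4840, +0.8750)
n_3 = (-0.5787, +0.8155)
n_4 = (-0.8616, -0.5076)
n_5 = (-0.5291, -0.8486)
n_6 = (-0.2115, -0.9774)
  (0,1): δ = 101.12°  ·
  (0,2): δ = 56.93°  ·
  (0,3): δ = 7.38°  ✓
  (0,4): δ = 92.52°  ·
  (0,5): δ = 120.08°  ·
  (0,6): δ = 139.81°  ·
  (1,2): δ = 135.81°  ·
  (1,3): δ = 71.50°  ·
  (1,4): δ = 13.64°  ✓
  (1,5): δ = 41.20°  ·
  (1,6): δ = 60.93°  ·
  (2,3): δ = 115.69°  ·
  (2,4): δ = 30.55°  ✓
  (2,5): δ = 3.00°  ✓
  (2,6): δ = 16.74°  ✓
  (3,4): δ = 94.86°  ·
  (3,5): δ = 67.31°  ·
  (3,6): δ = 47.57°  ·
  (4,5): δ = 152.45°  ·
  (4,6): δ = 132.71°  ·
  (5,6): δ = 160.26°  ·
antipodal pairs: 5

count = 5; pairs: (0,3), (1,4), (2,4), (2,5), (2,6)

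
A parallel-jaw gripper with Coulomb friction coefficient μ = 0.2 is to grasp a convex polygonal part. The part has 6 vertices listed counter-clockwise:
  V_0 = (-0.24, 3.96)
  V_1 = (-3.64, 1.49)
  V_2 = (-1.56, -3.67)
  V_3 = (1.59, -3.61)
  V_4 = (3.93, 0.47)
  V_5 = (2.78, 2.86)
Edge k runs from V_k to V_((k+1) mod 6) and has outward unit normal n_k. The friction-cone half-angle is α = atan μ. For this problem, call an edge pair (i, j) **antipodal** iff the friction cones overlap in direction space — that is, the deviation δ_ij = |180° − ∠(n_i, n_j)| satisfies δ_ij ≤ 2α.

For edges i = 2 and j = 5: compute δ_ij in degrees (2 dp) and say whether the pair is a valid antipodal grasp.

α = atan 0.2 = 11.31°;  2α = 22.62°
edge 2: e_2 = (+3.15, +0.06);  n_2 = (+0.0190, -0.9998)
edge 5: e_5 = (-3.02, +1.10);  n_5 = (+0.3422, +0.9396)
∠(n_2, n_5) = 158.90°
δ = |180° − 158.90°| = 21.10°
21.10° ≤ 2α = 22.62°  →  valid

δ = 21.10°, valid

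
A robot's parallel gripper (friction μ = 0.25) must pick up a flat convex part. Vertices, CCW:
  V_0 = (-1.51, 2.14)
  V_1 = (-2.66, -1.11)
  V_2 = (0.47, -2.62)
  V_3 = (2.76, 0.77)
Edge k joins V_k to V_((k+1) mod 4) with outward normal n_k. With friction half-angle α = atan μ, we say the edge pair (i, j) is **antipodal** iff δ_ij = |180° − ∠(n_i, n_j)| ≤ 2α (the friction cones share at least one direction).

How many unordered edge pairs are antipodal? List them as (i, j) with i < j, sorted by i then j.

count = 2; pairs: (0,2), (1,3)

α = atan 0.25 = 14.04°;  2α = 28.07°
n_0 = (-0.9427, +0.3336)
n_1 = (-0.4345, -0.9007)
n_2 = (+0.8287, -0.5598)
n_3 = (+0.3055, +0.9522)
  (0,1): δ = 96.27°  ·
  (0,2): δ = 14.55°  ✓
  (0,3): δ = 91.70°  ·
  (1,2): δ = 98.29°  ·
  (1,3): δ = 7.97°  ✓
  (2,3): δ = 73.75°  ·
antipodal pairs: 2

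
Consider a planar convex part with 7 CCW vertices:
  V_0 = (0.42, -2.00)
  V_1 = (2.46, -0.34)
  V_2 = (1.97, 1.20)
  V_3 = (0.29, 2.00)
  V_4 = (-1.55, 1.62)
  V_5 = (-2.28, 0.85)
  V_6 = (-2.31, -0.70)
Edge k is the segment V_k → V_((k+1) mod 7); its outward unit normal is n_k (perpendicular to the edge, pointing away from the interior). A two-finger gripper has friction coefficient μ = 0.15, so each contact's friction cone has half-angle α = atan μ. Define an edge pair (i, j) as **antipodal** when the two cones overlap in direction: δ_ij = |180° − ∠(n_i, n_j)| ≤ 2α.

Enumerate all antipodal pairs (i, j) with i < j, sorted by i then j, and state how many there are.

α = atan 0.15 = 8.53°;  2α = 17.06°
n_0 = (+0.6312, -0.7756)
n_1 = (+0.9529, +0.3032)
n_2 = (+0.4299, +0.9029)
n_3 = (-0.2023, +0.9793)
n_4 = (-0.7257, +0.6880)
n_5 = (-0.9998, +0.0194)
n_6 = (-0.4299, -0.9029)
  (0,1): δ = 111.49°  ·
  (0,2): δ = 64.60°  ·
  (0,3): δ = 27.47°  ·
  (0,4): δ = 7.39°  ✓
  (0,5): δ = 49.76°  ·
  (0,6): δ = 115.40°  ·
  (1,2): δ = 133.11°  ·
  (1,3): δ = 95.98°  ·
  (1,4): δ = 61.12°  ·
  (1,5): δ = 18.76°  ·
  (1,6): δ = 46.89°  ·
  (2,3): δ = 142.87°  ·
  (2,4): δ = 108.01°  ·
  (2,5): δ = 65.65°  ·
  (2,6): δ = 0.00°  ✓
  (3,4): δ = 145.14°  ·
  (3,5): δ = 102.78°  ·
  (3,6): δ = 37.13°  ·
  (4,5): δ = 137.64°  ·
  (4,6): δ = 71.99°  ·
  (5,6): δ = 114.35°  ·
antipodal pairs: 2

count = 2; pairs: (0,4), (2,6)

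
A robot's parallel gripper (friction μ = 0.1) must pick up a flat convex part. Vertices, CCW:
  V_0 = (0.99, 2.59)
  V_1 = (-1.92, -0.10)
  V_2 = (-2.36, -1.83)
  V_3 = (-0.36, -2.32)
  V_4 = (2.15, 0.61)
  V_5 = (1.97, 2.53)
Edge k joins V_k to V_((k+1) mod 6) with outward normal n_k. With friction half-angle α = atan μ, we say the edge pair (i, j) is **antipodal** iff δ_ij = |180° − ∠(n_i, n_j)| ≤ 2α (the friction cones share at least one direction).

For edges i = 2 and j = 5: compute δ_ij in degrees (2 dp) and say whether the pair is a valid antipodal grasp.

δ = 10.26°, valid

α = atan 0.1 = 5.71°;  2α = 11.42°
edge 2: e_2 = (+2.00, -0.49);  n_2 = (-0.2380, -0.9713)
edge 5: e_5 = (-0.98, +0.06);  n_5 = (+0.0611, +0.9981)
∠(n_2, n_5) = 169.74°
δ = |180° − 169.74°| = 10.26°
10.26° ≤ 2α = 11.42°  →  valid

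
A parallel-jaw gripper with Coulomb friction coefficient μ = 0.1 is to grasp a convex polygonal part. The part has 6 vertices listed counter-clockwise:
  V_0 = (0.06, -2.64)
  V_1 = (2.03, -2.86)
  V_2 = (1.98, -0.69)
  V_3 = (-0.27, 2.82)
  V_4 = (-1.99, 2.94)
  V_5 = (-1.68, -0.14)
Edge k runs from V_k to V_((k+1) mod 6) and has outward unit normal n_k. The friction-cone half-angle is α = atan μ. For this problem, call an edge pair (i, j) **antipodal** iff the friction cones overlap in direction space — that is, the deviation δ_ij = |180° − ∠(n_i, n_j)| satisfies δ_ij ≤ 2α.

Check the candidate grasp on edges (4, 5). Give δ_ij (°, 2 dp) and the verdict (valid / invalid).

α = atan 0.1 = 5.71°;  2α = 11.42°
edge 4: e_4 = (+0.31, -3.08);  n_4 = (-0.9950, -0.1001)
edge 5: e_5 = (+1.74, -2.50);  n_5 = (-0.8208, -0.5713)
∠(n_4, n_5) = 29.09°
δ = |180° − 29.09°| = 150.91°
150.91° > 2α = 11.42°  →  invalid

δ = 150.91°, invalid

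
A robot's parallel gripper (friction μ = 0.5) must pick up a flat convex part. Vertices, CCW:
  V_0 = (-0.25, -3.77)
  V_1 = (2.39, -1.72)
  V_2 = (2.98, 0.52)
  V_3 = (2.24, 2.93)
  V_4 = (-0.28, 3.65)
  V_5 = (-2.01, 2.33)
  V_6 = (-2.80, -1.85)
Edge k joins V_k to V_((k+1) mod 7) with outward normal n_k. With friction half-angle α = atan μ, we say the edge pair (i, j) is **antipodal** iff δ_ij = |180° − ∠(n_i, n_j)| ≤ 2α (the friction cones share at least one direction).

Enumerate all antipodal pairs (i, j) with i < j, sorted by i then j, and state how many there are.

α = atan 0.5 = 26.57°;  2α = 53.13°
n_0 = (+0.6133, -0.7898)
n_1 = (+0.9670, -0.2547)
n_2 = (+0.9560, +0.2935)
n_3 = (+0.2747, +0.9615)
n_4 = (-0.6066, +0.7950)
n_5 = (-0.9826, +0.1857)
n_6 = (-0.6015, -0.7989)
  (0,1): δ = 142.59°  ·
  (0,2): δ = 110.76°  ·
  (0,3): δ = 53.78°  ·
  (0,4): δ = 0.49°  ✓
  (0,5): δ = 41.47°  ✓
  (0,6): δ = 105.19°  ·
  (1,2): δ = 148.17°  ·
  (1,3): δ = 91.19°  ·
  (1,4): δ = 37.90°  ✓
  (1,5): δ = 4.05°  ✓
  (1,6): δ = 67.78°  ·
  (2,3): δ = 123.01°  ·
  (2,4): δ = 69.73°  ·
  (2,5): δ = 27.77°  ✓
  (2,6): δ = 35.95°  ✓
  (3,4): δ = 126.71°  ·
  (3,5): δ = 84.76°  ·
  (3,6): δ = 21.03°  ✓
  (4,5): δ = 138.05°  ·
  (4,6): δ = 74.32°  ·
  (5,6): δ = 116.28°  ·
antipodal pairs: 7

count = 7; pairs: (0,4), (0,5), (1,4), (1,5), (2,5), (2,6), (3,6)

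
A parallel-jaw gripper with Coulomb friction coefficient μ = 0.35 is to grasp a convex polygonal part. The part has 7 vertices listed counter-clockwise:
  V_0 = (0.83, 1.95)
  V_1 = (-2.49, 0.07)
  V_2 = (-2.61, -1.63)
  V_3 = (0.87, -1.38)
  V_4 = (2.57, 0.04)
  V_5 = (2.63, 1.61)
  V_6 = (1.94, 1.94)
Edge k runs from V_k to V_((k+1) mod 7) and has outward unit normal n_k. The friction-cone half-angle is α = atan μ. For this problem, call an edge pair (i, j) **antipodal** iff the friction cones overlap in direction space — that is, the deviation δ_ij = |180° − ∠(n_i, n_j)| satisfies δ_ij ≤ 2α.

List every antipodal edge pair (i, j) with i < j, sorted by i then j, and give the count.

count = 5; pairs: (0,2), (0,3), (1,4), (2,5), (2,6)

α = atan 0.35 = 19.29°;  2α = 38.58°
n_0 = (-0.4927, +0.8702)
n_1 = (-0.9975, +0.0704)
n_2 = (+0.0717, -0.9974)
n_3 = (+0.6411, -0.7675)
n_4 = (+0.9993, -0.0382)
n_5 = (+0.4315, +0.9021)
n_6 = (+0.0090, +1.0000)
  (0,1): δ = 123.56°  ·
  (0,2): δ = 25.41°  ✓
  (0,3): δ = 10.35°  ✓
  (0,4): δ = 58.29°  ·
  (0,5): δ = 124.92°  ·
  (0,6): δ = 149.96°  ·
  (1,2): δ = 81.85°  ·
  (1,3): δ = 46.09°  ·
  (1,4): δ = 1.85°  ✓
  (1,5): δ = 68.48°  ·
  (1,6): δ = 93.52°  ·
  (2,3): δ = 144.24°  ·
  (2,4): δ = 96.30°  ·
  (2,5): δ = 29.67°  ✓
  (2,6): δ = 4.63°  ✓
  (3,4): δ = 132.06°  ·
  (3,5): δ = 65.43°  ·
  (3,6): δ = 40.39°  ·
  (4,5): δ = 113.37°  ·
  (4,6): δ = 88.33°  ·
  (5,6): δ = 154.96°  ·
antipodal pairs: 5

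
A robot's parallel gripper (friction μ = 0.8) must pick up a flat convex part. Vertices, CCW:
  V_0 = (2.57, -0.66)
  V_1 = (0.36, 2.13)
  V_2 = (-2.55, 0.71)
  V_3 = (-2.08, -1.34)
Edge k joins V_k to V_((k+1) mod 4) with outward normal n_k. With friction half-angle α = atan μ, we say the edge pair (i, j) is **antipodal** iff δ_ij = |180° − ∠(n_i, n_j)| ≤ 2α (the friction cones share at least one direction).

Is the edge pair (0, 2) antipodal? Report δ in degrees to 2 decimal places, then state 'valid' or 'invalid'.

α = atan 0.8 = 38.66°;  2α = 77.32°
edge 0: e_0 = (-2.21, +2.79);  n_0 = (+0.7839, +0.6209)
edge 2: e_2 = (+0.47, -2.05);  n_2 = (-0.9747, -0.2235)
∠(n_0, n_2) = 154.53°
δ = |180° − 154.53°| = 25.47°
25.47° ≤ 2α = 77.32°  →  valid

δ = 25.47°, valid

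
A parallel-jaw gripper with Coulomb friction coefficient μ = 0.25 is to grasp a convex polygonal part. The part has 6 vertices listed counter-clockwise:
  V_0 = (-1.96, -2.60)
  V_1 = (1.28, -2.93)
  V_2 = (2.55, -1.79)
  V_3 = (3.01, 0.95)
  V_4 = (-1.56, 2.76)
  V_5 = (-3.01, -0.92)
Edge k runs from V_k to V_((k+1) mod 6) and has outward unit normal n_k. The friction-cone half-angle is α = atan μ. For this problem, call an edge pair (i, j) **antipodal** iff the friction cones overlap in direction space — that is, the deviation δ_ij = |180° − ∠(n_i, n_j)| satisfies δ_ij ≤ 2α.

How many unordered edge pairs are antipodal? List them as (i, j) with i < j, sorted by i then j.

α = atan 0.25 = 14.04°;  2α = 28.07°
n_0 = (-0.1013, -0.9949)
n_1 = (+0.6680, -0.7442)
n_2 = (+0.9862, -0.1656)
n_3 = (+0.3682, +0.9297)
n_4 = (-0.9304, +0.3666)
n_5 = (-0.8480, -0.5300)
  (0,1): δ = 132.27°  ·
  (0,2): δ = 93.71°  ·
  (0,3): δ = 15.79°  ✓
  (0,4): δ = 74.31°  ·
  (0,5): δ = 127.82°  ·
  (1,2): δ = 141.44°  ·
  (1,3): δ = 63.52°  ·
  (1,4): δ = 26.58°  ✓
  (1,5): δ = 80.09°  ·
  (2,3): δ = 102.08°  ·
  (2,4): δ = 11.98°  ✓
  (2,5): δ = 41.54°  ·
  (3,4): δ = 89.90°  ·
  (3,5): δ = 36.39°  ·
  (4,5): δ = 126.49°  ·
antipodal pairs: 3

count = 3; pairs: (0,3), (1,4), (2,4)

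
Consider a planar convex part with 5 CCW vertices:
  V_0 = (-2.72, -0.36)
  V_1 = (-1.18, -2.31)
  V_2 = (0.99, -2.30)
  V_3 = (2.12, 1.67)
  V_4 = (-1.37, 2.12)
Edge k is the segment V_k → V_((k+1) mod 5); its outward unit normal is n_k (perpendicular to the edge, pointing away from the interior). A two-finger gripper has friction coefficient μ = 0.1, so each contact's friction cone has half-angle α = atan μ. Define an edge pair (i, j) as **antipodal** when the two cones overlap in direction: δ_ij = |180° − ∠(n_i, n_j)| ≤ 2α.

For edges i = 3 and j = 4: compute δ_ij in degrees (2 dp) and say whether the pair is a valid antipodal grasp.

α = atan 0.1 = 5.71°;  2α = 11.42°
edge 3: e_3 = (-3.49, +0.45);  n_3 = (+0.1279, +0.9918)
edge 4: e_4 = (-1.35, -2.48);  n_4 = (-0.8783, +0.4781)
∠(n_3, n_4) = 68.79°
δ = |180° − 68.79°| = 111.21°
111.21° > 2α = 11.42°  →  invalid

δ = 111.21°, invalid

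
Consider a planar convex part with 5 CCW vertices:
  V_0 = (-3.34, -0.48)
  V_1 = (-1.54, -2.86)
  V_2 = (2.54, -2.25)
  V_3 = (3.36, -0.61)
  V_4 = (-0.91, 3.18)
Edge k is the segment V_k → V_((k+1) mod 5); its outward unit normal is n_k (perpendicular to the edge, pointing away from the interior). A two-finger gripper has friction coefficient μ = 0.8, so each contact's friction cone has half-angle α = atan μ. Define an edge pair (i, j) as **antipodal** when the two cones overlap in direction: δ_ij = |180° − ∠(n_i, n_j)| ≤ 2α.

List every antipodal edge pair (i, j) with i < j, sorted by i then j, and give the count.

count = 5; pairs: (0,2), (0,3), (1,3), (1,4), (2,4)

α = atan 0.8 = 38.66°;  2α = 77.32°
n_0 = (-0.7976, -0.6032)
n_1 = (+0.1479, -0.9890)
n_2 = (+0.8944, -0.4472)
n_3 = (+0.6638, +0.7479)
n_4 = (-0.8331, +0.5531)
  (0,1): δ = 118.60°  ·
  (0,2): δ = 63.67°  ✓
  (0,3): δ = 11.31°  ✓
  (0,4): δ = 109.32°  ·
  (1,2): δ = 125.07°  ·
  (1,3): δ = 50.10°  ✓
  (1,4): δ = 47.92°  ✓
  (2,3): δ = 105.03°  ·
  (2,4): δ = 7.02°  ✓
  (3,4): δ = 81.99°  ·
antipodal pairs: 5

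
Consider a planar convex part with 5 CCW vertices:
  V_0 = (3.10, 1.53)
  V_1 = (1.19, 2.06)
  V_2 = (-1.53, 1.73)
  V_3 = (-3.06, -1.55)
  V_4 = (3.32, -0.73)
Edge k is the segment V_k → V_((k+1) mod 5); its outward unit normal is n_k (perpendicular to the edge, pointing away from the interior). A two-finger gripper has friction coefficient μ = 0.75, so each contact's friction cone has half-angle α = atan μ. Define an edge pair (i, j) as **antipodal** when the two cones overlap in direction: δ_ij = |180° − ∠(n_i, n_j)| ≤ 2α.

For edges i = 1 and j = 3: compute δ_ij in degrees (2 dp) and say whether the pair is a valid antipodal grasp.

α = atan 0.75 = 36.87°;  2α = 73.74°
edge 1: e_1 = (-2.72, -0.33);  n_1 = (-0.1204, +0.9927)
edge 3: e_3 = (+6.38, +0.82);  n_3 = (+0.1275, -0.9918)
∠(n_1, n_3) = 179.59°
δ = |180° − 179.59°| = 0.41°
0.41° ≤ 2α = 73.74°  →  valid

δ = 0.41°, valid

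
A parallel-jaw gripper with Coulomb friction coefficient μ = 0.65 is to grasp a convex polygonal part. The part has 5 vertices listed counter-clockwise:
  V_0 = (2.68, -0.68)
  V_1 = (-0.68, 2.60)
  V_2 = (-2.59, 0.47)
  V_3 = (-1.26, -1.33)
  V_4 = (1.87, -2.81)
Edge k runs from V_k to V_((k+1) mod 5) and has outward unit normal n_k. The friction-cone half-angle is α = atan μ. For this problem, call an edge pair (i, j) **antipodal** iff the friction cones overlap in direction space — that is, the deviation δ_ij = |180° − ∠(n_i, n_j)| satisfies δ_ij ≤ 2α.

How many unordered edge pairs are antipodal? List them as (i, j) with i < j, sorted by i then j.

α = atan 0.65 = 33.02°;  2α = 66.05°
n_0 = (+0.6985, +0.7156)
n_1 = (-0.7445, +0.6676)
n_2 = (-0.8043, -0.5943)
n_3 = (-0.4275, -0.9040)
n_4 = (+0.9347, -0.3554)
  (0,1): δ = 87.57°  ·
  (0,2): δ = 9.23°  ✓
  (0,3): δ = 19.00°  ✓
  (0,4): δ = 113.49°  ·
  (1,2): δ = 101.66°  ·
  (1,3): δ = 73.42°  ·
  (1,4): δ = 21.06°  ✓
  (2,3): δ = 151.77°  ·
  (2,4): δ = 57.28°  ✓
  (3,4): δ = 85.51°  ·
antipodal pairs: 4

count = 4; pairs: (0,2), (0,3), (1,4), (2,4)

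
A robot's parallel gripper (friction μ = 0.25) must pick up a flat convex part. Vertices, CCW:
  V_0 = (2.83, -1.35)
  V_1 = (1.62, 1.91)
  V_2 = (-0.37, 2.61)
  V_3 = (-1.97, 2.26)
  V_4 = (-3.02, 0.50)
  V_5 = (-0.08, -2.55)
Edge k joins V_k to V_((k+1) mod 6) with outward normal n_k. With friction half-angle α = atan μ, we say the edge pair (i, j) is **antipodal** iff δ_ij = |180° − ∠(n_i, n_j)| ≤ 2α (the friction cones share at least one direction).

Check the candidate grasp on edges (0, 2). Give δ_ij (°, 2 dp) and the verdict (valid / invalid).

α = atan 0.25 = 14.04°;  2α = 28.07°
edge 0: e_0 = (-1.21, +3.26);  n_0 = (+0.9375, +0.3480)
edge 2: e_2 = (-1.60, -0.35);  n_2 = (-0.2137, +0.9769)
∠(n_0, n_2) = 81.98°
δ = |180° − 81.98°| = 98.02°
98.02° > 2α = 28.07°  →  invalid

δ = 98.02°, invalid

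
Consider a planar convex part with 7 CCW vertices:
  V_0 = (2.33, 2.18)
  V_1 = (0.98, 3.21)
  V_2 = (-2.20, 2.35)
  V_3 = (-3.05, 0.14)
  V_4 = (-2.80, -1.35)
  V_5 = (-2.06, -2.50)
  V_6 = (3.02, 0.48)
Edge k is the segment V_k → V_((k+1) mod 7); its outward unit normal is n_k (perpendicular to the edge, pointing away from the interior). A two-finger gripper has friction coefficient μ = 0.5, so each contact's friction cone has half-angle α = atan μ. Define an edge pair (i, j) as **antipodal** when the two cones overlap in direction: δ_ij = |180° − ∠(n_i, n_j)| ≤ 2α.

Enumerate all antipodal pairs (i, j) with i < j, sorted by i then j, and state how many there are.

α = atan 0.5 = 26.57°;  2α = 53.13°
n_0 = (+0.6066, +0.7950)
n_1 = (-0.2611, +0.9653)
n_2 = (-0.9333, +0.3590)
n_3 = (-0.9862, -0.1655)
n_4 = (-0.8409, -0.5411)
n_5 = (+0.5060, -0.8625)
n_6 = (+0.9266, +0.3761)
  (0,1): δ = 127.52°  ·
  (0,2): δ = 73.70°  ·
  (0,3): δ = 43.13°  ✓
  (0,4): δ = 19.90°  ✓
  (0,5): δ = 67.74°  ·
  (0,6): δ = 149.43°  ·
  (1,2): δ = 126.17°  ·
  (1,3): δ = 95.61°  ·
  (1,4): δ = 72.37°  ·
  (1,5): δ = 15.26°  ✓
  (1,6): δ = 96.96°  ·
  (2,3): δ = 149.44°  ·
  (2,4): δ = 126.20°  ·
  (2,5): δ = 38.57°  ✓
  (2,6): δ = 43.13°  ✓
  (3,4): δ = 156.76°  ·
  (3,5): δ = 69.13°  ·
  (3,6): δ = 12.57°  ✓
  (4,5): δ = 92.36°  ·
  (4,6): δ = 10.67°  ✓
  (5,6): δ = 98.31°  ·
antipodal pairs: 7

count = 7; pairs: (0,3), (0,4), (1,5), (2,5), (2,6), (3,6), (4,6)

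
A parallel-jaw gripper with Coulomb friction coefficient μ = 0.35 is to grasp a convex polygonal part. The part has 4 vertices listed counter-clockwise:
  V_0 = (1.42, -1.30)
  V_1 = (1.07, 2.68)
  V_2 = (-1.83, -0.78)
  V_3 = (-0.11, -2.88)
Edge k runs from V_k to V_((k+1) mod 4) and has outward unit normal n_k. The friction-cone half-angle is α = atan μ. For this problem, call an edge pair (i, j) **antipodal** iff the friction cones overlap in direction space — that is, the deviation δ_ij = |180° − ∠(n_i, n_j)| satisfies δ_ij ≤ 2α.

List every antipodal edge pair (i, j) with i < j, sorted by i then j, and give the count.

count = 2; pairs: (0,2), (1,3)

α = atan 0.35 = 19.29°;  2α = 38.58°
n_0 = (+0.9962, +0.0876)
n_1 = (-0.7664, +0.6424)
n_2 = (-0.7736, -0.6336)
n_3 = (+0.7184, -0.6956)
  (0,1): δ = 44.99°  ·
  (0,2): δ = 34.29°  ✓
  (0,3): δ = 130.90°  ·
  (1,2): δ = 100.71°  ·
  (1,3): δ = 4.11°  ✓
  (2,3): δ = 83.40°  ·
antipodal pairs: 2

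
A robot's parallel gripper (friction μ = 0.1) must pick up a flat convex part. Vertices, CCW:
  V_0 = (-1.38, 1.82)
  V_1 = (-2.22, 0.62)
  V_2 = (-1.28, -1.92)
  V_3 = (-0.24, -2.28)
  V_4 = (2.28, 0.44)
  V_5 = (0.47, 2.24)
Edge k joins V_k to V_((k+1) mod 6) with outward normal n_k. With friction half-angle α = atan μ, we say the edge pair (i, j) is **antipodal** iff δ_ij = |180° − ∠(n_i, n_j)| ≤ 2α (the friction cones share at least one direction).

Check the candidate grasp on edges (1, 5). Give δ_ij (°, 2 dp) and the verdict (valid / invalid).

α = atan 0.1 = 5.71°;  2α = 11.42°
edge 1: e_1 = (+0.94, -2.54);  n_1 = (-0.9378, -0.3471)
edge 5: e_5 = (-1.85, -0.42);  n_5 = (-0.2214, +0.9752)
∠(n_1, n_5) = 97.52°
δ = |180° − 97.52°| = 82.48°
82.48° > 2α = 11.42°  →  invalid

δ = 82.48°, invalid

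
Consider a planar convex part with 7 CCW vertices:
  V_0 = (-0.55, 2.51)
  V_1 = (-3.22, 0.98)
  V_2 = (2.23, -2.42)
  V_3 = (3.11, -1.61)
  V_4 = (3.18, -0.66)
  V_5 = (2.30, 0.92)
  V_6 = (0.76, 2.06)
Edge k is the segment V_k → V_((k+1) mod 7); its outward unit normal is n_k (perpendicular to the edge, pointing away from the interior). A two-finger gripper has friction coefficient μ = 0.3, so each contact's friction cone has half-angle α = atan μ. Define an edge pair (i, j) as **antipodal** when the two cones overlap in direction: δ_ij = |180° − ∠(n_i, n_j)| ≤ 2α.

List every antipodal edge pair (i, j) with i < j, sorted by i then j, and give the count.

α = atan 0.3 = 16.70°;  2α = 33.40°
n_0 = (-0.4972, +0.8676)
n_1 = (-0.5293, -0.8484)
n_2 = (+0.6772, -0.7358)
n_3 = (+0.9973, -0.0735)
n_4 = (+0.8736, +0.4866)
n_5 = (+0.5950, +0.8037)
n_6 = (+0.3249, +0.9458)
  (0,1): δ = 61.77°  ·
  (0,2): δ = 12.81°  ✓
  (0,3): δ = 55.97°  ·
  (0,4): δ = 89.30°  ·
  (0,5): δ = 113.67°  ·
  (0,6): δ = 131.23°  ·
  (1,2): δ = 105.41°  ·
  (1,3): δ = 62.26°  ·
  (1,4): δ = 28.93°  ✓
  (1,5): δ = 4.55°  ✓
  (1,6): δ = 13.00°  ✓
  (2,3): δ = 136.84°  ·
  (2,4): δ = 103.51°  ·
  (2,5): δ = 79.14°  ·
  (2,6): δ = 61.59°  ·
  (3,4): δ = 146.67°  ·
  (3,5): δ = 122.30°  ·
  (3,6): δ = 104.74°  ·
  (4,5): δ = 155.63°  ·
  (4,6): δ = 138.07°  ·
  (5,6): δ = 162.45°  ·
antipodal pairs: 4

count = 4; pairs: (0,2), (1,4), (1,5), (1,6)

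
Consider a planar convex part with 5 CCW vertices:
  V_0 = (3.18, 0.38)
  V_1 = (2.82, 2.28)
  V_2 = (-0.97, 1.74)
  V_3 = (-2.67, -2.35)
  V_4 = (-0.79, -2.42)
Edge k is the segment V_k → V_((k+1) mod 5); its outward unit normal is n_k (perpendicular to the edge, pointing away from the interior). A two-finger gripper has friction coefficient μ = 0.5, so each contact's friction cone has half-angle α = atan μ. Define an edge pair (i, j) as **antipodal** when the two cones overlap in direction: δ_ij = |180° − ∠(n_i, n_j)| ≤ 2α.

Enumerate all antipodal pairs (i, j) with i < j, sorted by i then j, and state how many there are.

α = atan 0.5 = 26.57°;  2α = 53.13°
n_0 = (+0.9825, +0.1862)
n_1 = (-0.1411, +0.9900)
n_2 = (-0.9234, +0.3838)
n_3 = (-0.0372, -0.9993)
n_4 = (+0.5764, -0.8172)
  (0,1): δ = 92.62°  ·
  (0,2): δ = 33.30°  ✓
  (0,3): δ = 77.14°  ·
  (0,4): δ = 114.47°  ·
  (1,2): δ = 120.68°  ·
  (1,3): δ = 10.24°  ✓
  (1,4): δ = 27.09°  ✓
  (2,3): δ = 69.56°  ·
  (2,4): δ = 32.23°  ✓
  (3,4): δ = 142.67°  ·
antipodal pairs: 4

count = 4; pairs: (0,2), (1,3), (1,4), (2,4)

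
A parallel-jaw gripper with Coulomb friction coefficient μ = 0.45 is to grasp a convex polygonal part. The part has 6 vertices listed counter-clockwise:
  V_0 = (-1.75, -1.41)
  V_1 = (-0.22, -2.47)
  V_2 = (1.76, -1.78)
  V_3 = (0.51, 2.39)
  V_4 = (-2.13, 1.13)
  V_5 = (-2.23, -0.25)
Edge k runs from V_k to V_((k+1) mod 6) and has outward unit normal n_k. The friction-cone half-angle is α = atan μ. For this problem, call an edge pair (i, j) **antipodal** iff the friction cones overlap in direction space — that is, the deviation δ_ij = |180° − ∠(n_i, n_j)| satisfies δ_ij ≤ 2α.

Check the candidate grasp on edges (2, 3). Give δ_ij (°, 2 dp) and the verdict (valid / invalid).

α = atan 0.45 = 24.23°;  2α = 48.46°
edge 2: e_2 = (-1.25, +4.17);  n_2 = (+0.9579, +0.2871)
edge 3: e_3 = (-2.64, -1.26);  n_3 = (-0.4307, +0.9025)
∠(n_2, n_3) = 98.83°
δ = |180° − 98.83°| = 81.17°
81.17° > 2α = 48.46°  →  invalid

δ = 81.17°, invalid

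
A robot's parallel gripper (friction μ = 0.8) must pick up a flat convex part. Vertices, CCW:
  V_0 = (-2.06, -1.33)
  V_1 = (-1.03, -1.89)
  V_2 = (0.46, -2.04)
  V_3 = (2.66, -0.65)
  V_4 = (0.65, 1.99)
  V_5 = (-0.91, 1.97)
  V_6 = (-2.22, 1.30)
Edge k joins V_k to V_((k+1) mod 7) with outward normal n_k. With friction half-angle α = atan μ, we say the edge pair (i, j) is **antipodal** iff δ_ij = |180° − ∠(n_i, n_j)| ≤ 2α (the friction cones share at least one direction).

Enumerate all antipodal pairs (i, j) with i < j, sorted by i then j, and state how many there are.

count = 10; pairs: (0,3), (0,4), (0,5), (1,3), (1,4), (1,5), (2,4), (2,5), (2,6), (3,6)

α = atan 0.8 = 38.66°;  2α = 77.32°
n_0 = (-0.4777, -0.8785)
n_1 = (-0.1002, -0.9950)
n_2 = (+0.5341, -0.8454)
n_3 = (+0.7956, +0.6058)
n_4 = (-0.0128, +0.9999)
n_5 = (-0.4554, +0.8903)
n_6 = (-0.9982, -0.0607)
  (0,1): δ = 157.22°  ·
  (0,2): δ = 119.18°  ·
  (0,3): δ = 24.18°  ✓
  (0,4): δ = 29.27°  ✓
  (0,5): δ = 55.62°  ✓
  (0,6): δ = 122.01°  ·
  (1,2): δ = 141.97°  ·
  (1,3): δ = 46.97°  ✓
  (1,4): δ = 6.48°  ✓
  (1,5): δ = 32.84°  ✓
  (1,6): δ = 99.23°  ·
  (2,3): δ = 85.00°  ·
  (2,4): δ = 31.55°  ✓
  (2,5): δ = 5.20°  ✓
  (2,6): δ = 61.20°  ✓
  (3,4): δ = 126.55°  ·
  (3,5): δ = 100.20°  ·
  (3,6): δ = 33.80°  ✓
  (4,5): δ = 153.65°  ·
  (4,6): δ = 87.25°  ·
  (5,6): δ = 113.61°  ·
antipodal pairs: 10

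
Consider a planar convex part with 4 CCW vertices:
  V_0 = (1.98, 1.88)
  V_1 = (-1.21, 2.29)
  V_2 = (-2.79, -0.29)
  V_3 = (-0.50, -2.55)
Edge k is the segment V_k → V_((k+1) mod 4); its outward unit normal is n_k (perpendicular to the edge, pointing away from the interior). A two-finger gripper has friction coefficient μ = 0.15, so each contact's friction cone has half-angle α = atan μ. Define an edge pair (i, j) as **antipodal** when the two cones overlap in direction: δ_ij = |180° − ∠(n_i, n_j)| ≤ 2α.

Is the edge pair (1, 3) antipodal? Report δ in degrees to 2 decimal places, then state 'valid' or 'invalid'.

α = atan 0.15 = 8.53°;  2α = 17.06°
edge 1: e_1 = (-1.58, -2.58);  n_1 = (-0.8528, +0.5223)
edge 3: e_3 = (+2.48, +4.43);  n_3 = (+0.8726, -0.4885)
∠(n_1, n_3) = 177.76°
δ = |180° − 177.76°| = 2.24°
2.24° ≤ 2α = 17.06°  →  valid

δ = 2.24°, valid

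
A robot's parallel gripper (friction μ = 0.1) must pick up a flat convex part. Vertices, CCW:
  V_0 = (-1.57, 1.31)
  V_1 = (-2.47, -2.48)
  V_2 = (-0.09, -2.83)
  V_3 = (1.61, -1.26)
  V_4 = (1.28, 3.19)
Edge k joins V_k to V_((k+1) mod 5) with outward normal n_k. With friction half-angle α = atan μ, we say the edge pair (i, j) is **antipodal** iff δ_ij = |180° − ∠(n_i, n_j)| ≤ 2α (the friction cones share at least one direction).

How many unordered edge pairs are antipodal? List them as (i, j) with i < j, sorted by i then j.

count = 1; pairs: (2,4)

α = atan 0.1 = 5.71°;  2α = 11.42°
n_0 = (-0.9729, +0.2310)
n_1 = (-0.1455, -0.9894)
n_2 = (+0.6785, -0.7346)
n_3 = (+0.9973, +0.0740)
n_4 = (-0.5506, +0.8347)
  (0,1): δ = 85.01°  ·
  (0,2): δ = 33.92°  ·
  (0,3): δ = 17.60°  ·
  (0,4): δ = 136.77°  ·
  (1,2): δ = 128.91°  ·
  (1,3): δ = 77.39°  ·
  (1,4): δ = 41.78°  ·
  (2,3): δ = 128.48°  ·
  (2,4): δ = 9.31°  ✓
  (3,4): δ = 60.83°  ·
antipodal pairs: 1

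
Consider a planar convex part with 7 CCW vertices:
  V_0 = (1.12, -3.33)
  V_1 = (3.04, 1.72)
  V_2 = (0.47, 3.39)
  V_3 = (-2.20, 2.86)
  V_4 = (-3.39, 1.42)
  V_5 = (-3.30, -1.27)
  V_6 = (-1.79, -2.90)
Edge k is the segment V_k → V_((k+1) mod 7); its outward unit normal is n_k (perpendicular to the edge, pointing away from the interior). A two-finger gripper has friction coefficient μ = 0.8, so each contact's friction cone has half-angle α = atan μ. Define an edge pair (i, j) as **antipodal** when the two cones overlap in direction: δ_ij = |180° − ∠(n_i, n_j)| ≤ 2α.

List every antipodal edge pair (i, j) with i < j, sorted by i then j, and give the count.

count = 10; pairs: (0,2), (0,3), (0,4), (0,5), (1,4), (1,5), (1,6), (2,5), (2,6), (3,6)

α = atan 0.8 = 38.66°;  2α = 77.32°
n_0 = (+0.9347, -0.3554)
n_1 = (+0.5449, +0.8385)
n_2 = (-0.1947, +0.9809)
n_3 = (-0.7708, +0.6370)
n_4 = (-0.9994, -0.0334)
n_5 = (-0.7336, -0.6796)
n_6 = (-0.1462, -0.9893)
  (0,1): δ = 102.20°  ·
  (0,2): δ = 57.96°  ✓
  (0,3): δ = 18.75°  ✓
  (0,4): δ = 22.73°  ✓
  (0,5): δ = 63.63°  ✓
  (0,6): δ = 102.41°  ·
  (1,2): δ = 135.76°  ·
  (1,3): δ = 96.55°  ·
  (1,4): δ = 55.07°  ✓
  (1,5): δ = 14.17°  ✓
  (1,6): δ = 24.61°  ✓
  (2,3): δ = 140.80°  ·
  (2,4): δ = 99.31°  ·
  (2,5): δ = 58.42°  ✓
  (2,6): δ = 19.63°  ✓
  (3,4): δ = 138.51°  ·
  (3,5): δ = 97.62°  ·
  (3,6): δ = 58.84°  ✓
  (4,5): δ = 139.10°  ·
  (4,6): δ = 100.32°  ·
  (5,6): δ = 141.22°  ·
antipodal pairs: 10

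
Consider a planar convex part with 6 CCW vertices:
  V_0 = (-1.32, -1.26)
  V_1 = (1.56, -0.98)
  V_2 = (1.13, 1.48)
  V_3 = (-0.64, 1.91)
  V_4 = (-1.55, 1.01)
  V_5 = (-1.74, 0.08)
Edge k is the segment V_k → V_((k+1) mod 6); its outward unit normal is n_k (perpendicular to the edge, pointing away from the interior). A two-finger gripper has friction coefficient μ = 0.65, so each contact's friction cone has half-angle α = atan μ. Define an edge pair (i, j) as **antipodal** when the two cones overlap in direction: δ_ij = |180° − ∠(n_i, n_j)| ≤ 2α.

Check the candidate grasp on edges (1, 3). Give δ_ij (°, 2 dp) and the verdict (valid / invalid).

δ = 55.23°, valid

α = atan 0.65 = 33.02°;  2α = 66.05°
edge 1: e_1 = (-0.43, +2.46);  n_1 = (+0.9851, +0.1722)
edge 3: e_3 = (-0.91, -0.90);  n_3 = (-0.7032, +0.7110)
∠(n_1, n_3) = 124.77°
δ = |180° − 124.77°| = 55.23°
55.23° ≤ 2α = 66.05°  →  valid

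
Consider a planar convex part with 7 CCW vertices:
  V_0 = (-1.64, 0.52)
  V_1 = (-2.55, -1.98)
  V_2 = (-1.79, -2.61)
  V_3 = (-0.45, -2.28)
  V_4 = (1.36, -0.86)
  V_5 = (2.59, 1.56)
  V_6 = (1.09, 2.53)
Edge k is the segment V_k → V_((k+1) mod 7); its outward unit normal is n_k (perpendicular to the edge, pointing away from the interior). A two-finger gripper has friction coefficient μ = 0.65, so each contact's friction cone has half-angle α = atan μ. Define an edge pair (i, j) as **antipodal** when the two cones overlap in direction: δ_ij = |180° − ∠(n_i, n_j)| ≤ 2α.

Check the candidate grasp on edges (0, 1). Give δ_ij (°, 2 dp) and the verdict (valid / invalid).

δ = 109.66°, invalid

α = atan 0.65 = 33.02°;  2α = 66.05°
edge 0: e_0 = (-0.91, -2.50);  n_0 = (-0.9397, +0.3420)
edge 1: e_1 = (+0.76, -0.63);  n_1 = (-0.6382, -0.7699)
∠(n_0, n_1) = 70.34°
δ = |180° − 70.34°| = 109.66°
109.66° > 2α = 66.05°  →  invalid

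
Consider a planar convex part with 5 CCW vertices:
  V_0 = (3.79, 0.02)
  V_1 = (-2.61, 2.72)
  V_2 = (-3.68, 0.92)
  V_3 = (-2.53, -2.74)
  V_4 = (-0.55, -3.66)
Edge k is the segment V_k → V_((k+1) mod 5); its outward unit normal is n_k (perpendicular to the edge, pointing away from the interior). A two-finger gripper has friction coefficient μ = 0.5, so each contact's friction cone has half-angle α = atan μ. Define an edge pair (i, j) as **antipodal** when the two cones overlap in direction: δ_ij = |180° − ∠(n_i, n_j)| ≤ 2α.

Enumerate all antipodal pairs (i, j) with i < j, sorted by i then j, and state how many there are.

count = 3; pairs: (0,2), (0,3), (1,4)

α = atan 0.5 = 26.57°;  2α = 53.13°
n_0 = (+0.3887, +0.9214)
n_1 = (-0.8596, +0.5110)
n_2 = (-0.9540, -0.2998)
n_3 = (-0.4214, -0.9069)
n_4 = (+0.6467, -0.7627)
  (0,1): δ = 97.86°  ·
  (0,2): δ = 49.68°  ✓
  (0,3): δ = 2.05°  ✓
  (0,4): δ = 63.17°  ·
  (1,2): δ = 131.83°  ·
  (1,3): δ = 84.19°  ·
  (1,4): δ = 18.98°  ✓
  (2,3): δ = 132.36°  ·
  (2,4): δ = 67.15°  ·
  (3,4): δ = 114.78°  ·
antipodal pairs: 3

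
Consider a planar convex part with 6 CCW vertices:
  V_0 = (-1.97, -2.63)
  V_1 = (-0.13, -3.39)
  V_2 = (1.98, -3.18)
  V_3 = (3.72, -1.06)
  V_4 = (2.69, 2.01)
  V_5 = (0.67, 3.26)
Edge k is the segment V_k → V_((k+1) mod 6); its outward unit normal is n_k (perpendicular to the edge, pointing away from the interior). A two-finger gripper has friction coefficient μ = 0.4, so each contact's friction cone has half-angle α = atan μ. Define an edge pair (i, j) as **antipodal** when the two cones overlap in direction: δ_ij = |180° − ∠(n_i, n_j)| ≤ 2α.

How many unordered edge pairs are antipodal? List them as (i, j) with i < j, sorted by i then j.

α = atan 0.4 = 21.80°;  2α = 43.60°
n_0 = (-0.3818, -0.9243)
n_1 = (+0.0990, -0.9951)
n_2 = (+0.7730, -0.6344)
n_3 = (+0.9481, +0.3181)
n_4 = (+0.5262, +0.8504)
n_5 = (-0.9125, +0.4090)
  (0,1): δ = 151.87°  ·
  (0,2): δ = 106.93°  ·
  (0,3): δ = 49.01°  ·
  (0,4): δ = 9.31°  ✓
  (0,5): δ = 88.30°  ·
  (1,2): δ = 135.06°  ·
  (1,3): δ = 77.14°  ·
  (1,4): δ = 37.43°  ✓
  (1,5): δ = 60.17°  ·
  (2,3): δ = 122.08°  ·
  (2,4): δ = 82.37°  ·
  (2,5): δ = 15.23°  ✓
  (3,4): δ = 140.30°  ·
  (3,5): δ = 42.69°  ✓
  (4,5): δ = 82.39°  ·
antipodal pairs: 4

count = 4; pairs: (0,4), (1,4), (2,5), (3,5)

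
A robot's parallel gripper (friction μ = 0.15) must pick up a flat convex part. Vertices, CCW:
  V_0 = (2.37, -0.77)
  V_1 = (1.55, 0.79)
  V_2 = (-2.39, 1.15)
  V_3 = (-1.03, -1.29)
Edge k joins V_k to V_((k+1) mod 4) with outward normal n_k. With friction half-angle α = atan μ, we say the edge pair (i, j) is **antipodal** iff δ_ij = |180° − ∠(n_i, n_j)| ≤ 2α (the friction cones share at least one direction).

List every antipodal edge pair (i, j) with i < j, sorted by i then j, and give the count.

α = atan 0.15 = 8.53°;  2α = 17.06°
n_0 = (+0.8852, +0.4653)
n_1 = (+0.0910, +0.9959)
n_2 = (-0.8735, -0.4869)
n_3 = (+0.1512, -0.9885)
  (0,1): δ = 122.95°  ·
  (0,2): δ = 1.41°  ✓
  (0,3): δ = 70.97°  ·
  (1,2): δ = 55.65°  ·
  (1,3): δ = 13.92°  ✓
  (2,3): δ = 110.44°  ·
antipodal pairs: 2

count = 2; pairs: (0,2), (1,3)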